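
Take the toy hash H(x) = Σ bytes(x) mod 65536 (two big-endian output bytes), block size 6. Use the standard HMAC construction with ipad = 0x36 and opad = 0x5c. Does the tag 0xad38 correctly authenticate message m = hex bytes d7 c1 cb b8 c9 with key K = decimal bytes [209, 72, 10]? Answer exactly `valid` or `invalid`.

invalid

Key decimal bytes [209, 72, 10] = d1 48 0a is 3 bytes ≤ B = 6; zero-pad to 6 bytes: K' = d1 48 0a 00 00 00.
K' ⊕ ipad = e7 7e 3c 36 36 36; K' ⊕ opad = 8d 14 56 5c 5c 5c.
Inner hash: sum = 231+126+60+54+54+54+215+193+203+184+201 = 1575 → 06 27.
Outer hash (recomputed tag): sum = 141+20+86+92+92+92+6+39 = 568 → 02 38.
Recomputed tag = 0238; claimed = ad38 → mismatch.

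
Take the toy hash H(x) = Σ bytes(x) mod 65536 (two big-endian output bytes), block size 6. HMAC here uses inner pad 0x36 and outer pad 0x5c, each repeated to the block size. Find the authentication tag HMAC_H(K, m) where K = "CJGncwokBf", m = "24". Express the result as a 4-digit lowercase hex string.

02ae

Key "CJGncwokBf" = 43 4a 47 6e 63 77 6f 6b 42 66 is 10 bytes > B = 6, so hash it first: H(key) = 03 9e, then zero-pad to 6 bytes: K' = 03 9e 00 00 00 00.
K' ⊕ ipad = 35 a8 36 36 36 36.  K' ⊕ opad = 5f c2 5c 5c 5c 5c.
Inner input = (K'⊕ipad) ∥ m = 35 a8 36 36 36 36 ∥ 32 34.
Inner hash: sum = 53+168+54+54+54+54+50+52 = 539 → 02 1b.
Outer input = (K'⊕opad) ∥ inner = 5f c2 5c 5c 5c 5c ∥ 02 1b.
Outer hash (tag): sum = 95+194+92+92+92+92+2+27 = 686 → 02 ae.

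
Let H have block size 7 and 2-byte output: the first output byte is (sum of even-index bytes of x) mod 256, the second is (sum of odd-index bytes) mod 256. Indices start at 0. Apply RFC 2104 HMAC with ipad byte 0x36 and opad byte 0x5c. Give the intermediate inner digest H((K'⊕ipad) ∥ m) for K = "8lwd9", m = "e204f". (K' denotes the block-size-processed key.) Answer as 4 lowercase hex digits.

fadd

Key "8lwd9" = 38 6c 77 64 39 is 5 bytes ≤ B = 7; zero-pad to 7 bytes: K' = 38 6c 77 64 39 00 00.
K' ⊕ ipad = 0e 5a 41 52 0f 36 36.
Inner input = 0e 5a 41 52 0f 36 36 ∥ 65 32 30 34 66.
Inner hash: even-index sum = 250 mod 256 = 250; odd-index sum = 477 mod 256 = 221 → fa dd.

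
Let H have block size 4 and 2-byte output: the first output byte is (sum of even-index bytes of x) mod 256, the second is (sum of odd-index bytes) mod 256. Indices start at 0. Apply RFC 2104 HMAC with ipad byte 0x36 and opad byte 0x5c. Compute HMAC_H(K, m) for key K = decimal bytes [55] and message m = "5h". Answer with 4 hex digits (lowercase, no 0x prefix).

338c

Key decimal bytes [55] = 37 is 1 byte ≤ B = 4; zero-pad to 4 bytes: K' = 37 00 00 00.
K' ⊕ ipad = 01 36 36 36.  K' ⊕ opad = 6b 5c 5c 5c.
Inner input = (K'⊕ipad) ∥ m = 01 36 36 36 ∥ 35 68.
Inner hash: even-index sum = 108 mod 256 = 108; odd-index sum = 212 mod 256 = 212 → 6c d4.
Outer input = (K'⊕opad) ∥ inner = 6b 5c 5c 5c ∥ 6c d4.
Outer hash (tag): even-index sum = 307 mod 256 = 51; odd-index sum = 396 mod 256 = 140 → 33 8c.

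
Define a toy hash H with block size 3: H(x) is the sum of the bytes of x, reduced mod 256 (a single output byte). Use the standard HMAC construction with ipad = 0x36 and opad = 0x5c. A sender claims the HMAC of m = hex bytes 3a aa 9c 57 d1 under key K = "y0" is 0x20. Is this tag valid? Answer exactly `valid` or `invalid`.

valid

Key "y0" = 79 30 is 2 bytes ≤ B = 3; zero-pad to 3 bytes: K' = 79 30 00.
K' ⊕ ipad = 4f 06 36; K' ⊕ opad = 25 6c 5c.
Inner hash: sum = 79+6+54+58+170+156+87+209 = 819; mod 256 = 51 → 33.
Outer hash (recomputed tag): sum = 37+108+92+51 = 288; mod 256 = 32 → 20.
Recomputed tag = 20; claimed = 20 → match.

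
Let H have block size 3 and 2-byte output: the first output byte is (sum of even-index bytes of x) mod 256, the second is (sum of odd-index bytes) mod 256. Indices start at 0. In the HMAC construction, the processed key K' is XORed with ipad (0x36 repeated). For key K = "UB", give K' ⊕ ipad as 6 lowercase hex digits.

Key "UB" = 55 42 is 2 bytes ≤ B = 3; zero-pad to 3 bytes: K' = 55 42 00.
XOR each byte with 0x36: 55⊕36=63, 42⊕36=74, 00⊕36=36.

637436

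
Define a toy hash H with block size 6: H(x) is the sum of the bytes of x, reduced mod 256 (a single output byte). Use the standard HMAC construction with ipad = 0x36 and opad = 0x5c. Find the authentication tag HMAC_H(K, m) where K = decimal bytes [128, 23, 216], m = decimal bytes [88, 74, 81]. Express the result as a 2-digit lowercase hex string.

Key decimal bytes [128, 23, 216] = 80 17 d8 is 3 bytes ≤ B = 6; zero-pad to 6 bytes: K' = 80 17 d8 00 00 00.
K' ⊕ ipad = b6 21 ee 36 36 36.  K' ⊕ opad = dc 4b 84 5c 5c 5c.
Inner input = (K'⊕ipad) ∥ m = b6 21 ee 36 36 36 ∥ 58 4a 51.
Inner hash: sum = 182+33+238+54+54+54+88+74+81 = 858; mod 256 = 90 → 5a.
Outer input = (K'⊕opad) ∥ inner = dc 4b 84 5c 5c 5c ∥ 5a.
Outer hash (tag): sum = 220+75+132+92+92+92+90 = 793; mod 256 = 25 → 19.

19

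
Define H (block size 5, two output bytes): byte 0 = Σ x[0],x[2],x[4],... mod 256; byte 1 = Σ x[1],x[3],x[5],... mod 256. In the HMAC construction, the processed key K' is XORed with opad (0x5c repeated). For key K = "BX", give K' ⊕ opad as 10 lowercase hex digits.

1e045c5c5c

Key "BX" = 42 58 is 2 bytes ≤ B = 5; zero-pad to 5 bytes: K' = 42 58 00 00 00.
XOR each byte with 0x5c: 42⊕5c=1e, 58⊕5c=04, 00⊕5c=5c, 00⊕5c=5c, 00⊕5c=5c.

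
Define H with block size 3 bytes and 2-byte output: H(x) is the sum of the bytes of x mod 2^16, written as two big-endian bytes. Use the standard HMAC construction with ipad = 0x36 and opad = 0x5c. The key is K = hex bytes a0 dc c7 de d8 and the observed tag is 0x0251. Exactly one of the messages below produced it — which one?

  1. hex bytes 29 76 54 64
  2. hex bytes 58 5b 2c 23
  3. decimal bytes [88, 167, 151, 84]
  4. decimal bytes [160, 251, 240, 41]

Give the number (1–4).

4

Key hex bytes a0 dc c7 de d8 is 5 bytes > B = 3, so hash it first: H(key) = 03 f9, then zero-pad to 3 bytes: K' = 03 f9 00.
K' ⊕ ipad = 35 cf 36; K' ⊕ opad = 5f a5 5c.
m1: inner = H(35 cf 36 29 76 54 64) = 02 91; tag = H(5f a5 5c 02 91) = 01f3
m2: inner = H(35 cf 36 58 5b 2c 23) = 02 3c; tag = H(5f a5 5c 02 3c) = 019e
m3: inner = H(35 cf 36 58 a7 97 54) = 03 24; tag = H(5f a5 5c 03 24) = 0187
m4: inner = H(35 cf 36 a0 fb f0 29) = 03 ee; tag = H(5f a5 5c 03 ee) = 0251 ← matches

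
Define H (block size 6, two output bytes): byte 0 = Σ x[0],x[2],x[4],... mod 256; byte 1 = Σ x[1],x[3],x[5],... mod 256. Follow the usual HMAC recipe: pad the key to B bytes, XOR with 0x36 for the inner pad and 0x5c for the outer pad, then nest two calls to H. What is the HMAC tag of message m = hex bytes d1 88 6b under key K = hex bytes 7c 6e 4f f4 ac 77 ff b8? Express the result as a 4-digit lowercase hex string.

ca20

Key hex bytes 7c 6e 4f f4 ac 77 ff b8 is 8 bytes > B = 6, so hash it first: H(key) = 76 91, then zero-pad to 6 bytes: K' = 76 91 00 00 00 00.
K' ⊕ ipad = 40 a7 36 36 36 36.  K' ⊕ opad = 2a cd 5c 5c 5c 5c.
Inner input = (K'⊕ipad) ∥ m = 40 a7 36 36 36 36 ∥ d1 88 6b.
Inner hash: even-index sum = 488 mod 256 = 232; odd-index sum = 411 mod 256 = 155 → e8 9b.
Outer input = (K'⊕opad) ∥ inner = 2a cd 5c 5c 5c 5c ∥ e8 9b.
Outer hash (tag): even-index sum = 458 mod 256 = 202; odd-index sum = 544 mod 256 = 32 → ca 20.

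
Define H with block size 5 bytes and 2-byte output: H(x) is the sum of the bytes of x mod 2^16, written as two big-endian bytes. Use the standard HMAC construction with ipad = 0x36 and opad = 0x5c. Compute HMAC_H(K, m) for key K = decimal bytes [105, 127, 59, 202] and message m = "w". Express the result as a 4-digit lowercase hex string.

0211

Key decimal bytes [105, 127, 59, 202] = 69 7f 3b ca is 4 bytes ≤ B = 5; zero-pad to 5 bytes: K' = 69 7f 3b ca 00.
K' ⊕ ipad = 5f 49 0d fc 36.  K' ⊕ opad = 35 23 67 96 5c.
Inner input = (K'⊕ipad) ∥ m = 5f 49 0d fc 36 ∥ 77.
Inner hash: sum = 95+73+13+252+54+119 = 606 → 02 5e.
Outer input = (K'⊕opad) ∥ inner = 35 23 67 96 5c ∥ 02 5e.
Outer hash (tag): sum = 53+35+103+150+92+2+94 = 529 → 02 11.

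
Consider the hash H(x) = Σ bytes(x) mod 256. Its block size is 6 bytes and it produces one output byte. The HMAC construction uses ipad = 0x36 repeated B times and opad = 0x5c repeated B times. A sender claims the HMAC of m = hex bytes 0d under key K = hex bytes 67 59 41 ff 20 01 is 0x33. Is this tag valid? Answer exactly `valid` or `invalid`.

valid

Key hex bytes 67 59 41 ff 20 01 is exactly B = 6 bytes: K' = 67 59 41 ff 20 01.
K' ⊕ ipad = 51 6f 77 c9 16 37; K' ⊕ opad = 3b 05 1d a3 7c 5d.
Inner hash: sum = 81+111+119+201+22+55+13 = 602; mod 256 = 90 → 5a.
Outer hash (recomputed tag): sum = 59+5+29+163+124+93+90 = 563; mod 256 = 51 → 33.
Recomputed tag = 33; claimed = 33 → match.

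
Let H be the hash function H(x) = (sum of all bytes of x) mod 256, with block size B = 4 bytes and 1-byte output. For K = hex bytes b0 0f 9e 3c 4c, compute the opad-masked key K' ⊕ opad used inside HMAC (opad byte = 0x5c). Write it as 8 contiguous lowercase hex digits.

Key hex bytes b0 0f 9e 3c 4c is 5 bytes > B = 4, so hash it first: H(key) = e5, then zero-pad to 4 bytes: K' = e5 00 00 00.
XOR each byte with 0x5c: e5⊕5c=b9, 00⊕5c=5c, 00⊕5c=5c, 00⊕5c=5c.

b95c5c5c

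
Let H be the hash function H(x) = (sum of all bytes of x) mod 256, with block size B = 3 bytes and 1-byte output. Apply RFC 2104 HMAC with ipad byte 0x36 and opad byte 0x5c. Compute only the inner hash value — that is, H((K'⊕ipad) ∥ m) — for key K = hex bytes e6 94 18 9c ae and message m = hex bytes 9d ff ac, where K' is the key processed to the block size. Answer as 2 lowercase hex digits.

9e

Key hex bytes e6 94 18 9c ae is 5 bytes > B = 3, so hash it first: H(key) = dc, then zero-pad to 3 bytes: K' = dc 00 00.
K' ⊕ ipad = ea 36 36.
Inner input = ea 36 36 ∥ 9d ff ac.
Inner hash: sum = 234+54+54+157+255+172 = 926; mod 256 = 158 → 9e.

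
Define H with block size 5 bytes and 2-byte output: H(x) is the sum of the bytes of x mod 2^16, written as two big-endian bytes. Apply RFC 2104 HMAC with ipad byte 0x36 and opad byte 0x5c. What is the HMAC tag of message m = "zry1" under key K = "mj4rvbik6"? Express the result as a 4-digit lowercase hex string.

024e

Key "mj4rvbik6" = 6d 6a 34 72 76 62 69 6b 36 is 9 bytes > B = 5, so hash it first: H(key) = 03 5f, then zero-pad to 5 bytes: K' = 03 5f 00 00 00.
K' ⊕ ipad = 35 69 36 36 36.  K' ⊕ opad = 5f 03 5c 5c 5c.
Inner input = (K'⊕ipad) ∥ m = 35 69 36 36 36 ∥ 7a 72 79 31.
Inner hash: sum = 53+105+54+54+54+122+114+121+49 = 726 → 02 d6.
Outer input = (K'⊕opad) ∥ inner = 5f 03 5c 5c 5c ∥ 02 d6.
Outer hash (tag): sum = 95+3+92+92+92+2+214 = 590 → 02 4e.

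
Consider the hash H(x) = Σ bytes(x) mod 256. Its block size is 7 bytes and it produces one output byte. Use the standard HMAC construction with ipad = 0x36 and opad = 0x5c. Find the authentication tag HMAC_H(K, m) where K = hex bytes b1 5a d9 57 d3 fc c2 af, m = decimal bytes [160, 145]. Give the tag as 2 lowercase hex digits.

Key hex bytes b1 5a d9 57 d3 fc c2 af is 8 bytes > B = 7, so hash it first: H(key) = 7b, then zero-pad to 7 bytes: K' = 7b 00 00 00 00 00 00.
K' ⊕ ipad = 4d 36 36 36 36 36 36.  K' ⊕ opad = 27 5c 5c 5c 5c 5c 5c.
Inner input = (K'⊕ipad) ∥ m = 4d 36 36 36 36 36 36 ∥ a0 91.
Inner hash: sum = 77+54+54+54+54+54+54+160+145 = 706; mod 256 = 194 → c2.
Outer input = (K'⊕opad) ∥ inner = 27 5c 5c 5c 5c 5c 5c ∥ c2.
Outer hash (tag): sum = 39+92+92+92+92+92+92+194 = 785; mod 256 = 17 → 11.

11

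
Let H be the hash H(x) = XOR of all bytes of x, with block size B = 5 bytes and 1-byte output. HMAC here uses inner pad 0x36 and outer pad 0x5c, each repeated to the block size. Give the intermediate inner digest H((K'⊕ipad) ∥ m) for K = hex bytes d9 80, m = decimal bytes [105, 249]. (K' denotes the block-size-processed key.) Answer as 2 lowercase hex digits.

Key hex bytes d9 80 is 2 bytes ≤ B = 5; zero-pad to 5 bytes: K' = d9 80 00 00 00.
K' ⊕ ipad = ef b6 36 36 36.
Inner input = ef b6 36 36 36 ∥ 69 f9.
Inner hash: XOR ef⊕b6⊕36⊕36⊕36⊕69⊕f9 = ff.

ff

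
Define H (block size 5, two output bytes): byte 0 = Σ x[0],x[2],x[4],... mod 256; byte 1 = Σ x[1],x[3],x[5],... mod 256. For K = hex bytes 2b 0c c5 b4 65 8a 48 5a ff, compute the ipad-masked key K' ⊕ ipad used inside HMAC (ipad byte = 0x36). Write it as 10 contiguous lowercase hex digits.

aa92363636

Key hex bytes 2b 0c c5 b4 65 8a 48 5a ff is 9 bytes > B = 5, so hash it first: H(key) = 9c a4, then zero-pad to 5 bytes: K' = 9c a4 00 00 00.
XOR each byte with 0x36: 9c⊕36=aa, a4⊕36=92, 00⊕36=36, 00⊕36=36, 00⊕36=36.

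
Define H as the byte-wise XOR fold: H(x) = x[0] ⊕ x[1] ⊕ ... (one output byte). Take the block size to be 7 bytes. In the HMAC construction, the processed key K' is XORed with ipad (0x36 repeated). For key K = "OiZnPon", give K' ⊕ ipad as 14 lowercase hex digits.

Key "OiZnPon" = 4f 69 5a 6e 50 6f 6e is exactly B = 7 bytes: K' = 4f 69 5a 6e 50 6f 6e.
XOR each byte with 0x36: 4f⊕36=79, 69⊕36=5f, 5a⊕36=6c, 6e⊕36=58, 50⊕36=66, 6f⊕36=59, 6e⊕36=58.

795f6c58665958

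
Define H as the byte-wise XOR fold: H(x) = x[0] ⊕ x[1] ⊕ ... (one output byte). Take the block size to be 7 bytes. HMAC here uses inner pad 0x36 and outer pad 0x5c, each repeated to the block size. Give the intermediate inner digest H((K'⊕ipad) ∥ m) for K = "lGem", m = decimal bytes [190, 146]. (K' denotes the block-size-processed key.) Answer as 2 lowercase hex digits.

Key "lGem" = 6c 47 65 6d is 4 bytes ≤ B = 7; zero-pad to 7 bytes: K' = 6c 47 65 6d 00 00 00.
K' ⊕ ipad = 5a 71 53 5b 36 36 36.
Inner input = 5a 71 53 5b 36 36 36 ∥ be 92.
Inner hash: XOR 5a⊕71⊕53⊕5b⊕36⊕36⊕36⊕be⊕92 = 39.

39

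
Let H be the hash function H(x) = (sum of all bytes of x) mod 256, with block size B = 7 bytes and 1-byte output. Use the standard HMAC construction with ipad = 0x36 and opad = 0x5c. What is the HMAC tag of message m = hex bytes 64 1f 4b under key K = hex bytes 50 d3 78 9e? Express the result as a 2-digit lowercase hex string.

Key hex bytes 50 d3 78 9e is 4 bytes ≤ B = 7; zero-pad to 7 bytes: K' = 50 d3 78 9e 00 00 00.
K' ⊕ ipad = 66 e5 4e a8 36 36 36.  K' ⊕ opad = 0c 8f 24 c2 5c 5c 5c.
Inner input = (K'⊕ipad) ∥ m = 66 e5 4e a8 36 36 36 ∥ 64 1f 4b.
Inner hash: sum = 102+229+78+168+54+54+54+100+31+75 = 945; mod 256 = 177 → b1.
Outer input = (K'⊕opad) ∥ inner = 0c 8f 24 c2 5c 5c 5c ∥ b1.
Outer hash (tag): sum = 12+143+36+194+92+92+92+177 = 838; mod 256 = 70 → 46.

46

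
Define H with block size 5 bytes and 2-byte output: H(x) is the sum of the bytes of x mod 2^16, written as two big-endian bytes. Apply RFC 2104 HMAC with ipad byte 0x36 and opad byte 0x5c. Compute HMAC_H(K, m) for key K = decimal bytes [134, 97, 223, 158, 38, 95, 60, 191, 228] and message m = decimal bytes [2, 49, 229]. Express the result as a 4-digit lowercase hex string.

02ec

Key decimal bytes [134, 97, 223, 158, 38, 95, 60, 191, 228] = 86 61 df 9e 26 5f 3c bf e4 is 9 bytes > B = 5, so hash it first: H(key) = 04 c8, then zero-pad to 5 bytes: K' = 04 c8 00 00 00.
K' ⊕ ipad = 32 fe 36 36 36.  K' ⊕ opad = 58 94 5c 5c 5c.
Inner input = (K'⊕ipad) ∥ m = 32 fe 36 36 36 ∥ 02 31 e5.
Inner hash: sum = 50+254+54+54+54+2+49+229 = 746 → 02 ea.
Outer input = (K'⊕opad) ∥ inner = 58 94 5c 5c 5c ∥ 02 ea.
Outer hash (tag): sum = 88+148+92+92+92+2+234 = 748 → 02 ec.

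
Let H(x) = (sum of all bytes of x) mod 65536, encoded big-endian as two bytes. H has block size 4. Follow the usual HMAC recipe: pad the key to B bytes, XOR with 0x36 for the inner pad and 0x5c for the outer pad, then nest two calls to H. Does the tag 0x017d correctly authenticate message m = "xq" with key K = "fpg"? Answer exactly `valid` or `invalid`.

invalid

Key "fpg" = 66 70 67 is 3 bytes ≤ B = 4; zero-pad to 4 bytes: K' = 66 70 67 00.
K' ⊕ ipad = 50 46 51 36; K' ⊕ opad = 3a 2c 3b 5c.
Inner hash: sum = 80+70+81+54+120+113 = 518 → 02 06.
Outer hash (recomputed tag): sum = 58+44+59+92+2+6 = 261 → 01 05.
Recomputed tag = 0105; claimed = 017d → mismatch.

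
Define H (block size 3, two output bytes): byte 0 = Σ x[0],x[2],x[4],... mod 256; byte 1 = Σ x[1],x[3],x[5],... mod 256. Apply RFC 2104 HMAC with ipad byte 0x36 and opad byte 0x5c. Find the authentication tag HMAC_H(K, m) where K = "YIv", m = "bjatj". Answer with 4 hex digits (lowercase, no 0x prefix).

Key "YIv" = 59 49 76 is exactly B = 3 bytes: K' = 59 49 76.
K' ⊕ ipad = 6f 7f 40.  K' ⊕ opad = 05 15 2a.
Inner input = (K'⊕ipad) ∥ m = 6f 7f 40 ∥ 62 6a 61 74 6a.
Inner hash: even-index sum = 397 mod 256 = 141; odd-index sum = 428 mod 256 = 172 → 8d ac.
Outer input = (K'⊕opad) ∥ inner = 05 15 2a ∥ 8d ac.
Outer hash (tag): even-index sum = 219 mod 256 = 219; odd-index sum = 162 mod 256 = 162 → db a2.

dba2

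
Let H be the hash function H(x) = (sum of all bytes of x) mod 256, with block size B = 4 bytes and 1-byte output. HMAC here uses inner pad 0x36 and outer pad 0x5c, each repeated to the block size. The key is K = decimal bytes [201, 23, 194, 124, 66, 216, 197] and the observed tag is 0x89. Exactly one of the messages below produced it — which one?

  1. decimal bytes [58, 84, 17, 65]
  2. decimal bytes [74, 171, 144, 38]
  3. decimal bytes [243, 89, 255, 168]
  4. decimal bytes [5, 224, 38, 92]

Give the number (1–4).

4

Key decimal bytes [201, 23, 194, 124, 66, 216, 197] = c9 17 c2 7c 42 d8 c5 is 7 bytes > B = 4, so hash it first: H(key) = fd, then zero-pad to 4 bytes: K' = fd 00 00 00.
K' ⊕ ipad = cb 36 36 36; K' ⊕ opad = a1 5c 5c 5c.
m1: inner = H(cb 36 36 36 3a 54 11 41) = 4d; tag = H(a1 5c 5c 5c 4d) = 02
m2: inner = H(cb 36 36 36 4a ab 90 26) = 18; tag = H(a1 5c 5c 5c 18) = cd
m3: inner = H(cb 36 36 36 f3 59 ff a8) = 60; tag = H(a1 5c 5c 5c 60) = 15
m4: inner = H(cb 36 36 36 05 e0 26 5c) = d4; tag = H(a1 5c 5c 5c d4) = 89 ← matches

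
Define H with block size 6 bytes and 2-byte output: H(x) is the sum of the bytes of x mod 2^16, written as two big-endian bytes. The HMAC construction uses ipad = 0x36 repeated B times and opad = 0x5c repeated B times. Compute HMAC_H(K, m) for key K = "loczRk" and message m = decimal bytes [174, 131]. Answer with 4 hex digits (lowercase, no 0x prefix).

0156

Key "loczRk" = 6c 6f 63 7a 52 6b is exactly B = 6 bytes: K' = 6c 6f 63 7a 52 6b.
K' ⊕ ipad = 5a 59 55 4c 64 5d.  K' ⊕ opad = 30 33 3f 26 0e 37.
Inner input = (K'⊕ipad) ∥ m = 5a 59 55 4c 64 5d ∥ ae 83.
Inner hash: sum = 90+89+85+76+100+93+174+131 = 838 → 03 46.
Outer input = (K'⊕opad) ∥ inner = 30 33 3f 26 0e 37 ∥ 03 46.
Outer hash (tag): sum = 48+51+63+38+14+55+3+70 = 342 → 01 56.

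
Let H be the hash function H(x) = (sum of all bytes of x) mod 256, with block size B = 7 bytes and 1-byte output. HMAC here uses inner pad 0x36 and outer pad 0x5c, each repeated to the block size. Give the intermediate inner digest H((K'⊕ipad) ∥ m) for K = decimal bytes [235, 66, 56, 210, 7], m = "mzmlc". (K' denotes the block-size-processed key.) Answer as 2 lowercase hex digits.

03

Key decimal bytes [235, 66, 56, 210, 7] = eb 42 38 d2 07 is 5 bytes ≤ B = 7; zero-pad to 7 bytes: K' = eb 42 38 d2 07 00 00.
K' ⊕ ipad = dd 74 0e e4 31 36 36.
Inner input = dd 74 0e e4 31 36 36 ∥ 6d 7a 6d 6c 63.
Inner hash: sum = 221+116+14+228+49+54+54+109+122+109+108+99 = 1283; mod 256 = 3 → 03.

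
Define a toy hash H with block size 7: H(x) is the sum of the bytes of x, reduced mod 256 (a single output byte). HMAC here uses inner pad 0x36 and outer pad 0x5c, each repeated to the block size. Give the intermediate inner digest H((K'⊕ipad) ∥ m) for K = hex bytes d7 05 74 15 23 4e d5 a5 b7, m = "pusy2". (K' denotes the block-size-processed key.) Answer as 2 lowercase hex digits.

78

Key hex bytes d7 05 74 15 23 4e d5 a5 b7 is 9 bytes > B = 7, so hash it first: H(key) = 07, then zero-pad to 7 bytes: K' = 07 00 00 00 00 00 00.
K' ⊕ ipad = 31 36 36 36 36 36 36.
Inner input = 31 36 36 36 36 36 36 ∥ 70 75 73 79 32.
Inner hash: sum = 49+54+54+54+54+54+54+112+117+115+121+50 = 888; mod 256 = 120 → 78.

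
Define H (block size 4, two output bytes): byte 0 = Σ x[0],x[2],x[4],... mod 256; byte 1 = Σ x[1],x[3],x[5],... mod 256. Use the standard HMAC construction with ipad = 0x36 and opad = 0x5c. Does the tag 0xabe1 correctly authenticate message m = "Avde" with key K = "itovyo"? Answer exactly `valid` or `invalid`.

valid

Key "itovyo" = 69 74 6f 76 79 6f is 6 bytes > B = 4, so hash it first: H(key) = 51 59, then zero-pad to 4 bytes: K' = 51 59 00 00.
K' ⊕ ipad = 67 6f 36 36; K' ⊕ opad = 0d 05 5c 5c.
Inner hash: even-index sum = 322 mod 256 = 66; odd-index sum = 384 mod 256 = 128 → 42 80.
Outer hash (recomputed tag): even-index sum = 171 mod 256 = 171; odd-index sum = 225 mod 256 = 225 → ab e1.
Recomputed tag = abe1; claimed = abe1 → match.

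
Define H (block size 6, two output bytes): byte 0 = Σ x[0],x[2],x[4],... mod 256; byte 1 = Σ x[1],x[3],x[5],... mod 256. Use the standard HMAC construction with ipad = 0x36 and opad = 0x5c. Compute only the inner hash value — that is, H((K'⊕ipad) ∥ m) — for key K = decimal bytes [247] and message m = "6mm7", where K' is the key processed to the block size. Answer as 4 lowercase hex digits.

Key decimal bytes [247] = f7 is 1 byte ≤ B = 6; zero-pad to 6 bytes: K' = f7 00 00 00 00 00.
K' ⊕ ipad = c1 36 36 36 36 36.
Inner input = c1 36 36 36 36 36 ∥ 36 6d 6d 37.
Inner hash: even-index sum = 464 mod 256 = 208; odd-index sum = 326 mod 256 = 70 → d0 46.

d046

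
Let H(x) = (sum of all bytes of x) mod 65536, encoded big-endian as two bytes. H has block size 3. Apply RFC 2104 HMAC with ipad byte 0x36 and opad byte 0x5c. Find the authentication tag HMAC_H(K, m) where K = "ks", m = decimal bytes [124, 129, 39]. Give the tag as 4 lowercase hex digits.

01bf

Key "ks" = 6b 73 is 2 bytes ≤ B = 3; zero-pad to 3 bytes: K' = 6b 73 00.
K' ⊕ ipad = 5d 45 36.  K' ⊕ opad = 37 2f 5c.
Inner input = (K'⊕ipad) ∥ m = 5d 45 36 ∥ 7c 81 27.
Inner hash: sum = 93+69+54+124+129+39 = 508 → 01 fc.
Outer input = (K'⊕opad) ∥ inner = 37 2f 5c ∥ 01 fc.
Outer hash (tag): sum = 55+47+92+1+252 = 447 → 01 bf.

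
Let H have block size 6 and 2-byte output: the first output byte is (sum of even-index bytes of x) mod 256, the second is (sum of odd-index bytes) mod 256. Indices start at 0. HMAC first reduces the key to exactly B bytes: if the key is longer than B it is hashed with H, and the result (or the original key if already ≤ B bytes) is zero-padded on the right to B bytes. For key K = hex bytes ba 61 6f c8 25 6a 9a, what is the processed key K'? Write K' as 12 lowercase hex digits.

e89300000000

|K| = 7 > B = 6, so first hash the key.
H(K): even-index sum = 488 mod 256 = 232; odd-index sum = 403 mod 256 = 147 → e8 93.
Zero-pad H(K) = e8 93 to 6 bytes: K' = e8 93 00 00 00 00.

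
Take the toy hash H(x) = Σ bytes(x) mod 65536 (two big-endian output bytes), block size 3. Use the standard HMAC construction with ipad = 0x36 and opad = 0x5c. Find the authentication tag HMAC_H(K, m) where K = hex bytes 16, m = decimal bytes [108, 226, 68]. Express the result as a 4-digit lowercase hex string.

0122

Key hex bytes 16 is 1 byte ≤ B = 3; zero-pad to 3 bytes: K' = 16 00 00.
K' ⊕ ipad = 20 36 36.  K' ⊕ opad = 4a 5c 5c.
Inner input = (K'⊕ipad) ∥ m = 20 36 36 ∥ 6c e2 44.
Inner hash: sum = 32+54+54+108+226+68 = 542 → 02 1e.
Outer input = (K'⊕opad) ∥ inner = 4a 5c 5c ∥ 02 1e.
Outer hash (tag): sum = 74+92+92+2+30 = 290 → 01 22.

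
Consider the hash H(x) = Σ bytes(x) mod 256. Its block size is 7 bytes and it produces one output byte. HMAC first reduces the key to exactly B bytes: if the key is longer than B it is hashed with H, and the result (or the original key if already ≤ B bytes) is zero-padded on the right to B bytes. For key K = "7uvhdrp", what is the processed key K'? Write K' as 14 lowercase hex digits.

Key "7uvhdrp" = 37 75 76 68 64 72 70 is exactly B = 7 bytes: K' = 37 75 76 68 64 72 70.

37757668647270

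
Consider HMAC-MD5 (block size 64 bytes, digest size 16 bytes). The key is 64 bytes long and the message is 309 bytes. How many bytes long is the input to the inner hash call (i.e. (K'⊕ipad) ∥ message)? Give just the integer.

Key is 64 ≤ 64 bytes, zero-padded: |K'| = 64.
Inner input = (K'⊕ipad) ∥ m → 64 + 309 = 373 bytes.

373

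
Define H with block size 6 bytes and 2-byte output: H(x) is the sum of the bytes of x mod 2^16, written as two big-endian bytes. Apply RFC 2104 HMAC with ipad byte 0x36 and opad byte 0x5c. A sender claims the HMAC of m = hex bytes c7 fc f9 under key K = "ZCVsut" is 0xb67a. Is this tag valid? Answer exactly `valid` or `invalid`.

invalid

Key "ZCVsut" = 5a 43 56 73 75 74 is exactly B = 6 bytes: K' = 5a 43 56 73 75 74.
K' ⊕ ipad = 6c 75 60 45 43 42; K' ⊕ opad = 06 1f 0a 2f 29 28.
Inner hash: sum = 108+117+96+69+67+66+199+252+249 = 1223 → 04 c7.
Outer hash (recomputed tag): sum = 6+31+10+47+41+40+4+199 = 378 → 01 7a.
Recomputed tag = 017a; claimed = b67a → mismatch.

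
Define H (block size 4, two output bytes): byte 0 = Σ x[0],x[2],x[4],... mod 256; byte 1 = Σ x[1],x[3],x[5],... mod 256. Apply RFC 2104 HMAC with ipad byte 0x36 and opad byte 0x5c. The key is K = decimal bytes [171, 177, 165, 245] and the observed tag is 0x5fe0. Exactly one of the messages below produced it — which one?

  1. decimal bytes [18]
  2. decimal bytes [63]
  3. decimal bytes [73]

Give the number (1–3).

Key decimal bytes [171, 177, 165, 245] = ab b1 a5 f5 is exactly B = 4 bytes: K' = ab b1 a5 f5.
K' ⊕ ipad = 9d 87 93 c3; K' ⊕ opad = f7 ed f9 a9.
m1: inner = H(9d 87 93 c3 12) = 42 4a; tag = H(f7 ed f9 a9 42 4a) = 32e0
m2: inner = H(9d 87 93 c3 3f) = 6f 4a; tag = H(f7 ed f9 a9 6f 4a) = 5fe0 ← matches
m3: inner = H(9d 87 93 c3 49) = 79 4a; tag = H(f7 ed f9 a9 79 4a) = 69e0

2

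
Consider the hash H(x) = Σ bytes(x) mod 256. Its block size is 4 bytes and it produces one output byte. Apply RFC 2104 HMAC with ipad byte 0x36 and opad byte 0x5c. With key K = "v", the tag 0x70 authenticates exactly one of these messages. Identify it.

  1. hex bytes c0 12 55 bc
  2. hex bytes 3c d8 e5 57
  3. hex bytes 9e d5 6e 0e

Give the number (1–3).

2

Key "v" = 76 is 1 byte ≤ B = 4; zero-pad to 4 bytes: K' = 76 00 00 00.
K' ⊕ ipad = 40 36 36 36; K' ⊕ opad = 2a 5c 5c 5c.
m1: inner = H(40 36 36 36 c0 12 55 bc) = c5; tag = H(2a 5c 5c 5c c5) = 03
m2: inner = H(40 36 36 36 3c d8 e5 57) = 32; tag = H(2a 5c 5c 5c 32) = 70 ← matches
m3: inner = H(40 36 36 36 9e d5 6e 0e) = d1; tag = H(2a 5c 5c 5c d1) = 0f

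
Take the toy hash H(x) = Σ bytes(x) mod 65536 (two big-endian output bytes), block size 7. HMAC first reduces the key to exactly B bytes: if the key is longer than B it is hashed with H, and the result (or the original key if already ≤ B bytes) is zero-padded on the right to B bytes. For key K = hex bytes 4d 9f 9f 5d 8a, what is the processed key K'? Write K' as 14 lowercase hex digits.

4d9f9f5d8a0000

Key hex bytes 4d 9f 9f 5d 8a is 5 bytes ≤ B = 7; zero-pad to 7 bytes: K' = 4d 9f 9f 5d 8a 00 00.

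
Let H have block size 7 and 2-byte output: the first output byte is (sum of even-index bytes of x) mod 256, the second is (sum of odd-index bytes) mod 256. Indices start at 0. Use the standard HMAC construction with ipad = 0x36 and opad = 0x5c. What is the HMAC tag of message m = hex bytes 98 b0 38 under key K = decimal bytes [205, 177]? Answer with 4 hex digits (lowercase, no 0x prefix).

68f2

Key decimal bytes [205, 177] = cd b1 is 2 bytes ≤ B = 7; zero-pad to 7 bytes: K' = cd b1 00 00 00 00 00.
K' ⊕ ipad = fb 87 36 36 36 36 36.  K' ⊕ opad = 91 ed 5c 5c 5c 5c 5c.
Inner input = (K'⊕ipad) ∥ m = fb 87 36 36 36 36 36 ∥ 98 b0 38.
Inner hash: even-index sum = 589 mod 256 = 77; odd-index sum = 451 mod 256 = 195 → 4d c3.
Outer input = (K'⊕opad) ∥ inner = 91 ed 5c 5c 5c 5c 5c ∥ 4d c3.
Outer hash (tag): even-index sum = 616 mod 256 = 104; odd-index sum = 498 mod 256 = 242 → 68 f2.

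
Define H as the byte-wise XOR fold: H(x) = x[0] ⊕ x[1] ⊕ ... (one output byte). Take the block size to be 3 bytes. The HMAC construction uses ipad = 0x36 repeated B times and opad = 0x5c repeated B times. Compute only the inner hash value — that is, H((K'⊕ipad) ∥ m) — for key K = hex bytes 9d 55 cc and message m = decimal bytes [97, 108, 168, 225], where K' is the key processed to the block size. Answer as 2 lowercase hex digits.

Key hex bytes 9d 55 cc is exactly B = 3 bytes: K' = 9d 55 cc.
K' ⊕ ipad = ab 63 fa.
Inner input = ab 63 fa ∥ 61 6c a8 e1.
Inner hash: XOR ab⊕63⊕fa⊕61⊕6c⊕a8⊕e1 = 76.

76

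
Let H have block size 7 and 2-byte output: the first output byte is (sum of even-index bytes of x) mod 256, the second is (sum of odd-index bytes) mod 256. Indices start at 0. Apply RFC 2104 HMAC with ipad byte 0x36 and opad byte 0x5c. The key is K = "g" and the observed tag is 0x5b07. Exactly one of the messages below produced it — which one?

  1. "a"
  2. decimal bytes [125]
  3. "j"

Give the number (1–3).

3

Key "g" = 67 is 1 byte ≤ B = 7; zero-pad to 7 bytes: K' = 67 00 00 00 00 00 00.
K' ⊕ ipad = 51 36 36 36 36 36 36; K' ⊕ opad = 3b 5c 5c 5c 5c 5c 5c.
m1: inner = H(51 36 36 36 36 36 36 61) = f3 03; tag = H(3b 5c 5c 5c 5c 5c 5c f3 03) = 5207
m2: inner = H(51 36 36 36 36 36 36 7d) = f3 1f; tag = H(3b 5c 5c 5c 5c 5c 5c f3 1f) = 6e07
m3: inner = H(51 36 36 36 36 36 36 6a) = f3 0c; tag = H(3b 5c 5c 5c 5c 5c 5c f3 0c) = 5b07 ← matches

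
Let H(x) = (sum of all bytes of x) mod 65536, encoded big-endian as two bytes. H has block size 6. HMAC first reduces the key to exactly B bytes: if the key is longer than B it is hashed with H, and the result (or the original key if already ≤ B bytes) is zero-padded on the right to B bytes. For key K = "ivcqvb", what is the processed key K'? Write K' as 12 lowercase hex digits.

697663717662

Key "ivcqvb" = 69 76 63 71 76 62 is exactly B = 6 bytes: K' = 69 76 63 71 76 62.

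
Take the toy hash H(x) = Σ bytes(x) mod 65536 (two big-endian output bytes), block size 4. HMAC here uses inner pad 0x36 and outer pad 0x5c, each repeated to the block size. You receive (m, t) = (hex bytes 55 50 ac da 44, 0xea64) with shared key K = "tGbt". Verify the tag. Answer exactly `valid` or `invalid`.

invalid

Key "tGbt" = 74 47 62 74 is exactly B = 4 bytes: K' = 74 47 62 74.
K' ⊕ ipad = 42 71 54 42; K' ⊕ opad = 28 1b 3e 28.
Inner hash: sum = 66+113+84+66+85+80+172+218+68 = 952 → 03 b8.
Outer hash (recomputed tag): sum = 40+27+62+40+3+184 = 356 → 01 64.
Recomputed tag = 0164; claimed = ea64 → mismatch.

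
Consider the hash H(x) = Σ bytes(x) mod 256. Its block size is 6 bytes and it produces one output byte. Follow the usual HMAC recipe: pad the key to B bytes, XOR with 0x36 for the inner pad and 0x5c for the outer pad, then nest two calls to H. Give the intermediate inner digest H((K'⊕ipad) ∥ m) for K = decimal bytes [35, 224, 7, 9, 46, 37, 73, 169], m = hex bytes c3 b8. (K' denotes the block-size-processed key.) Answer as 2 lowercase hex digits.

f7

Key decimal bytes [35, 224, 7, 9, 46, 37, 73, 169] = 23 e0 07 09 2e 25 49 a9 is 8 bytes > B = 6, so hash it first: H(key) = 58, then zero-pad to 6 bytes: K' = 58 00 00 00 00 00.
K' ⊕ ipad = 6e 36 36 36 36 36.
Inner input = 6e 36 36 36 36 36 ∥ c3 b8.
Inner hash: sum = 110+54+54+54+54+54+195+184 = 759; mod 256 = 247 → f7.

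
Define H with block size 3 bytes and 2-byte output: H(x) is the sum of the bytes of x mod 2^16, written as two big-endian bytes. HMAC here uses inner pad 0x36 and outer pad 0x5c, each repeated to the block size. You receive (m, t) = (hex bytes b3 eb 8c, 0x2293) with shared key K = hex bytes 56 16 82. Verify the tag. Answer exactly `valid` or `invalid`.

invalid

Key hex bytes 56 16 82 is exactly B = 3 bytes: K' = 56 16 82.
K' ⊕ ipad = 60 20 b4; K' ⊕ opad = 0a 4a de.
Inner hash: sum = 96+32+180+179+235+140 = 862 → 03 5e.
Outer hash (recomputed tag): sum = 10+74+222+3+94 = 403 → 01 93.
Recomputed tag = 0193; claimed = 2293 → mismatch.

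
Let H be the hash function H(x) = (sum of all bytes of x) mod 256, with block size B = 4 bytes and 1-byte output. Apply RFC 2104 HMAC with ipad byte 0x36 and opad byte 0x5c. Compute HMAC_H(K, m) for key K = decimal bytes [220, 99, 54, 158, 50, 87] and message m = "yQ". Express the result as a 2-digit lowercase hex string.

ea

Key decimal bytes [220, 99, 54, 158, 50, 87] = dc 63 36 9e 32 57 is 6 bytes > B = 4, so hash it first: H(key) = 9c, then zero-pad to 4 bytes: K' = 9c 00 00 00.
K' ⊕ ipad = aa 36 36 36.  K' ⊕ opad = c0 5c 5c 5c.
Inner input = (K'⊕ipad) ∥ m = aa 36 36 36 ∥ 79 51.
Inner hash: sum = 170+54+54+54+121+81 = 534; mod 256 = 22 → 16.
Outer input = (K'⊕opad) ∥ inner = c0 5c 5c 5c ∥ 16.
Outer hash (tag): sum = 192+92+92+92+22 = 490; mod 256 = 234 → ea.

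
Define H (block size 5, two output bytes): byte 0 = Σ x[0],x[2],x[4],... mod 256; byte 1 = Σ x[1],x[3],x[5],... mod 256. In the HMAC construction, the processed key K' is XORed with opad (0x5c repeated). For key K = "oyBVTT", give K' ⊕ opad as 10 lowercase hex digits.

Key "oyBVTT" = 6f 79 42 56 54 54 is 6 bytes > B = 5, so hash it first: H(key) = 05 23, then zero-pad to 5 bytes: K' = 05 23 00 00 00.
XOR each byte with 0x5c: 05⊕5c=59, 23⊕5c=7f, 00⊕5c=5c, 00⊕5c=5c, 00⊕5c=5c.

597f5c5c5c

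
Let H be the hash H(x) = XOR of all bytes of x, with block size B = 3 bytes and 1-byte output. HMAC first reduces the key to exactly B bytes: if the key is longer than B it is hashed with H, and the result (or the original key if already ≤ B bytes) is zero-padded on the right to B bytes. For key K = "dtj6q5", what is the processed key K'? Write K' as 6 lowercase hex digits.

080000

|K| = 6 > B = 3, so first hash the key.
H(K): XOR 64⊕74⊕6a⊕36⊕71⊕35 = 08.
Zero-pad H(K) = 08 to 3 bytes: K' = 08 00 00.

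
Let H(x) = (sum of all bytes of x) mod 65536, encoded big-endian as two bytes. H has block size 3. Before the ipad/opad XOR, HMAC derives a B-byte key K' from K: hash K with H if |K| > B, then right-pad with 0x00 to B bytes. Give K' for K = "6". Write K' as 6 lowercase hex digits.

Key "6" = 36 is 1 byte ≤ B = 3; zero-pad to 3 bytes: K' = 36 00 00.

360000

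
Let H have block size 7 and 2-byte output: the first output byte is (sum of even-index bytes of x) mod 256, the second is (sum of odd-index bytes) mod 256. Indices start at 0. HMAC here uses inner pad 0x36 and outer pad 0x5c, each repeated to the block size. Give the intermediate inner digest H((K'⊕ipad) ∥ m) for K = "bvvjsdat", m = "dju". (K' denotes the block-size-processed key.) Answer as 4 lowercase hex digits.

a6d3

Key "bvvjsdat" = 62 76 76 6a 73 64 61 74 is 8 bytes > B = 7, so hash it first: H(key) = ac b8, then zero-pad to 7 bytes: K' = ac b8 00 00 00 00 00.
K' ⊕ ipad = 9a 8e 36 36 36 36 36.
Inner input = 9a 8e 36 36 36 36 36 ∥ 64 6a 75.
Inner hash: even-index sum = 422 mod 256 = 166; odd-index sum = 467 mod 256 = 211 → a6 d3.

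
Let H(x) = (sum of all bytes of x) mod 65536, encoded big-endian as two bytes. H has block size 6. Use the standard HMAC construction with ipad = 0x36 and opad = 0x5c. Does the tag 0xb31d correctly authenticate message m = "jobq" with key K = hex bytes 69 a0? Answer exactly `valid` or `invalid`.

invalid

Key hex bytes 69 a0 is 2 bytes ≤ B = 6; zero-pad to 6 bytes: K' = 69 a0 00 00 00 00.
K' ⊕ ipad = 5f 96 36 36 36 36; K' ⊕ opad = 35 fc 5c 5c 5c 5c.
Inner hash: sum = 95+150+54+54+54+54+106+111+98+113 = 889 → 03 79.
Outer hash (recomputed tag): sum = 53+252+92+92+92+92+3+121 = 797 → 03 1d.
Recomputed tag = 031d; claimed = b31d → mismatch.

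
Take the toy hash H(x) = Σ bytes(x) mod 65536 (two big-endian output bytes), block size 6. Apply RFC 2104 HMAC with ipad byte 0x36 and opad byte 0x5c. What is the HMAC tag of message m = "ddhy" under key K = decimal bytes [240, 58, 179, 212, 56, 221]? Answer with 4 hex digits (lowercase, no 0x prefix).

044d

Key decimal bytes [240, 58, 179, 212, 56, 221] = f0 3a b3 d4 38 dd is exactly B = 6 bytes: K' = f0 3a b3 d4 38 dd.
K' ⊕ ipad = c6 0c 85 e2 0e eb.  K' ⊕ opad = ac 66 ef 88 64 81.
Inner input = (K'⊕ipad) ∥ m = c6 0c 85 e2 0e eb ∥ 64 64 68 79.
Inner hash: sum = 198+12+133+226+14+235+100+100+104+121 = 1243 → 04 db.
Outer input = (K'⊕opad) ∥ inner = ac 66 ef 88 64 81 ∥ 04 db.
Outer hash (tag): sum = 172+102+239+136+100+129+4+219 = 1101 → 04 4d.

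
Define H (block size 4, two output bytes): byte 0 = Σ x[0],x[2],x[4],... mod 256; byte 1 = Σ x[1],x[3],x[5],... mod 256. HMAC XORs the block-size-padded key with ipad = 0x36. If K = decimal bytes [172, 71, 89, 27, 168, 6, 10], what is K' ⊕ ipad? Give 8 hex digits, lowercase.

Key decimal bytes [172, 71, 89, 27, 168, 6, 10] = ac 47 59 1b a8 06 0a is 7 bytes > B = 4, so hash it first: H(key) = b7 68, then zero-pad to 4 bytes: K' = b7 68 00 00.
XOR each byte with 0x36: b7⊕36=81, 68⊕36=5e, 00⊕36=36, 00⊕36=36.

815e3636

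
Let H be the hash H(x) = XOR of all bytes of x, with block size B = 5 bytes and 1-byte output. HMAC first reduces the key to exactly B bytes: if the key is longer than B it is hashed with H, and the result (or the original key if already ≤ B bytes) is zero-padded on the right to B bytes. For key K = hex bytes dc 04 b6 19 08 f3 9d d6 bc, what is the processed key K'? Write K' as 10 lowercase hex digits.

7b00000000

|K| = 9 > B = 5, so first hash the key.
H(K): XOR dc⊕04⊕b6⊕19⊕08⊕f3⊕9d⊕d6⊕bc = 7b.
Zero-pad H(K) = 7b to 5 bytes: K' = 7b 00 00 00 00.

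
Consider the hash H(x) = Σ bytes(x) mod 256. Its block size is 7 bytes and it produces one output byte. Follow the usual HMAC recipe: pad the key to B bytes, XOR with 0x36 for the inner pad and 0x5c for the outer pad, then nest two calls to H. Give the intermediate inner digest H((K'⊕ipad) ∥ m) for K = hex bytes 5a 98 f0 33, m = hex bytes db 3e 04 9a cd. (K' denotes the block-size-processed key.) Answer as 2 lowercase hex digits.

Key hex bytes 5a 98 f0 33 is 4 bytes ≤ B = 7; zero-pad to 7 bytes: K' = 5a 98 f0 33 00 00 00.
K' ⊕ ipad = 6c ae c6 05 36 36 36.
Inner input = 6c ae c6 05 36 36 36 ∥ db 3e 04 9a cd.
Inner hash: sum = 108+174+198+5+54+54+54+219+62+4+154+205 = 1291; mod 256 = 11 → 0b.

0b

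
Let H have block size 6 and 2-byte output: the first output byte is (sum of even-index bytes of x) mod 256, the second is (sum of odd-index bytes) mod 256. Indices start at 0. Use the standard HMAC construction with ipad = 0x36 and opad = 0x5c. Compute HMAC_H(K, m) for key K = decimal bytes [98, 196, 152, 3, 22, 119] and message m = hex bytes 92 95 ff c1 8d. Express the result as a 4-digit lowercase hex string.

Key decimal bytes [98, 196, 152, 3, 22, 119] = 62 c4 98 03 16 77 is exactly B = 6 bytes: K' = 62 c4 98 03 16 77.
K' ⊕ ipad = 54 f2 ae 35 20 41.  K' ⊕ opad = 3e 98 c4 5f 4a 2b.
Inner input = (K'⊕ipad) ∥ m = 54 f2 ae 35 20 41 ∥ 92 95 ff c1 8d.
Inner hash: even-index sum = 832 mod 256 = 64; odd-index sum = 702 mod 256 = 190 → 40 be.
Outer input = (K'⊕opad) ∥ inner = 3e 98 c4 5f 4a 2b ∥ 40 be.
Outer hash (tag): even-index sum = 396 mod 256 = 140; odd-index sum = 480 mod 256 = 224 → 8c e0.

8ce0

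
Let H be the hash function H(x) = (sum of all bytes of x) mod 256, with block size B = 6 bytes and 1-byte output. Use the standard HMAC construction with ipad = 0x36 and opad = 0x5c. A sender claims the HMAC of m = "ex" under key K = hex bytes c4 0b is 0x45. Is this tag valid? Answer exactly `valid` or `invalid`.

Key hex bytes c4 0b is 2 bytes ≤ B = 6; zero-pad to 6 bytes: K' = c4 0b 00 00 00 00.
K' ⊕ ipad = f2 3d 36 36 36 36; K' ⊕ opad = 98 57 5c 5c 5c 5c.
Inner hash: sum = 242+61+54+54+54+54+101+120 = 740; mod 256 = 228 → e4.
Outer hash (recomputed tag): sum = 152+87+92+92+92+92+228 = 835; mod 256 = 67 → 43.
Recomputed tag = 43; claimed = 45 → mismatch.

invalid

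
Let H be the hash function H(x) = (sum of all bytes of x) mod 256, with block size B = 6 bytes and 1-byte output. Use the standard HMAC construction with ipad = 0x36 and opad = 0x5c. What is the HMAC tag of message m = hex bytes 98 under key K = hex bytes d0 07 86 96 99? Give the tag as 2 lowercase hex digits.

Key hex bytes d0 07 86 96 99 is 5 bytes ≤ B = 6; zero-pad to 6 bytes: K' = d0 07 86 96 99 00.
K' ⊕ ipad = e6 31 b0 a0 af 36.  K' ⊕ opad = 8c 5b da ca c5 5c.
Inner input = (K'⊕ipad) ∥ m = e6 31 b0 a0 af 36 ∥ 98.
Inner hash: sum = 230+49+176+160+175+54+152 = 996; mod 256 = 228 → e4.
Outer input = (K'⊕opad) ∥ inner = 8c 5b da ca c5 5c ∥ e4.
Outer hash (tag): sum = 140+91+218+202+197+92+228 = 1168; mod 256 = 144 → 90.

90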